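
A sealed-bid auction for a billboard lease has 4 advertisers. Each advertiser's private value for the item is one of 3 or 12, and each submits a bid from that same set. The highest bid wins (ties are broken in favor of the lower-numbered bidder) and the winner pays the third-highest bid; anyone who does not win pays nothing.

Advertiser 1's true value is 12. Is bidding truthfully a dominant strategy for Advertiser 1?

Check each profile of the others' bids and compare truth against every alternative bid.
Others bid (3, 3, 12): truth gives 9, best alternative gives 0.
Others bid (3, 12, 3): truth gives 9, best alternative gives 0.
Others bid (12, 3, 3): truth gives 9, best alternative gives 0.
Others bid (3, 3, 3): truth gives 9, best alternative gives 9.
Others bid (3, 12, 12): truth gives 0, best alternative gives 0.
Others bid (12, 3, 12): truth gives 0, best alternative gives 0.
(Remaining 2 profiles checked similarly; truth is weakly best in each.)
In every case the truthful bid is at least as good as any alternative, so it is a dominant strategy.

Yes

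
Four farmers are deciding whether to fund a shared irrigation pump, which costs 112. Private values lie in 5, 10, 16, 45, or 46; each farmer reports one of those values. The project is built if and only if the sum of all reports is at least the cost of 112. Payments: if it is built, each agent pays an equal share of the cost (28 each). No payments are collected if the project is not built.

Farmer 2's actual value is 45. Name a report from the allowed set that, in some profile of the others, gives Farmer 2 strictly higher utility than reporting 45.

46

Suppose Farmer 1 reports 5, Farmer 3 reports 16 and Farmer 4 reports 45.
Report 45: project not built, utility 0.
Report 46: project built, pays 28, utility 45 - 28 = 17.
So reporting 46 beats truth here (17 > 0).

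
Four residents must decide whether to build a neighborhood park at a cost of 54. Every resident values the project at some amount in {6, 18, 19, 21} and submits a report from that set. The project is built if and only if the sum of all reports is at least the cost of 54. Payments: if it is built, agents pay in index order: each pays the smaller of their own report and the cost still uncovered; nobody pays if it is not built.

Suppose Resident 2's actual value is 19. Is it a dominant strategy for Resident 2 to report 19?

No

Consider the case where Resident 1 reports 6, Resident 3 reports 18 and Resident 4 reports 18.
Truthful report 19: project built, pays 19, utility 19 - 19 = 0.
Report 18 instead: project built, pays 18, utility 19 - 18 = 1.
Since 1 > 0, reporting 18 is strictly better here, so truthful reporting is not dominant.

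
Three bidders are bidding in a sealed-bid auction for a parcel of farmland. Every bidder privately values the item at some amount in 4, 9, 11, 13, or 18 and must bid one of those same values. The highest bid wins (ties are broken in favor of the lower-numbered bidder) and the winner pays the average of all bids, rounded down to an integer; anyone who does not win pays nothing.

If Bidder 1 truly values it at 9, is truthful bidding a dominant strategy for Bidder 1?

Consider the case where Bidder 2 bids 4 and Bidder 3 bids 4.
Truthful bid 9: wins, pays 5, utility 9 - 5 = 4.
Bid 4 instead: wins, pays 4, utility 9 - 4 = 5.
Since 5 > 4, bidding 4 is strictly better here, so truthful bidding is not dominant.

No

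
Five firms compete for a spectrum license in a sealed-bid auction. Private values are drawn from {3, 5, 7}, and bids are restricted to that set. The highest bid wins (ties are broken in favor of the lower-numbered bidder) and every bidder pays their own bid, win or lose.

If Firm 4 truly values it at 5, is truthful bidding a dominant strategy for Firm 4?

Consider the case where Firm 1 bids 3, Firm 2 bids 3, Firm 3 bids 3 and Firm 5 bids 7.
Truthful bid 5: loses but pays 5, utility -5.
Bid 3 instead: loses but pays 3, utility -3.
Since -3 > -5, bidding 3 is strictly better here, so truthful bidding is not dominant.

No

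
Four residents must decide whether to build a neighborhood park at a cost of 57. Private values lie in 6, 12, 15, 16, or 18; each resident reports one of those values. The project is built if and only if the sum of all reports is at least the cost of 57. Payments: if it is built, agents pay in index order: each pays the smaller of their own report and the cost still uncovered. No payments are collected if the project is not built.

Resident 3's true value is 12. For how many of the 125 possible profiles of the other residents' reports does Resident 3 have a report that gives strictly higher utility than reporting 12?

7

Others report (15, 18, 18): truth gives 0; report 6 gives 6 > 0. Violating.
Others report (16, 18, 18): truth gives 0; report 6 gives 6 > 0. Violating.
Others report (18, 15, 18): truth gives 0; report 6 gives 6 > 0. Violating.
Others report (18, 16, 18): truth gives 0; report 6 gives 6 > 0. Violating.
Others report (6, 6, 6): truth gives 0; no alternative beats it.
Others report (6, 6, 12): truth gives 0; no alternative beats it.
(Checking all 125 profiles: 7 have a profitable deviation, 118 do not.)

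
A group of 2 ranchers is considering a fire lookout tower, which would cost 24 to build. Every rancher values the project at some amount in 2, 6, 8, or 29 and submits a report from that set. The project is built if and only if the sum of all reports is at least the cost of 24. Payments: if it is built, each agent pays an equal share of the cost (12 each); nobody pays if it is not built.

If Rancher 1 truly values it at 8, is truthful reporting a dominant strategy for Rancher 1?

Check each profile of the others' reports and compare truth against every alternative report.
Others report (29): truth gives -4, best alternative gives -4.
Others report (2): truth gives 0, best alternative gives 0.
Others report (6): truth gives 0, best alternative gives 0.
Others report (8): truth gives 0, best alternative gives 0.
In every case the truthful report is at least as good as any alternative, so it is a dominant strategy.

Yes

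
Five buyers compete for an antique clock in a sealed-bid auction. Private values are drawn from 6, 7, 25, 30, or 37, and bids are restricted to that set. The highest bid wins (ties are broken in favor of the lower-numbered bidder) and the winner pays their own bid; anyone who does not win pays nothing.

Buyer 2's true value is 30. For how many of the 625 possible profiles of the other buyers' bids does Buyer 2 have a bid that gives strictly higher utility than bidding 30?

Others bid (6, 6, 6, 6): truth gives 0; bid 7 gives 23 > 0. Violating.
Others bid (6, 6, 6, 7): truth gives 0; bid 7 gives 23 > 0. Violating.
Others bid (6, 6, 6, 25): truth gives 0; bid 25 gives 5 > 0. Violating.
Others bid (6, 6, 7, 6): truth gives 0; bid 7 gives 23 > 0. Violating.
Others bid (6, 6, 6, 30): truth gives 0; no alternative beats it.
Others bid (6, 6, 6, 37): truth gives 0; no alternative beats it.
(Checking all 625 profiles: 54 have a profitable deviation, 571 do not.)

54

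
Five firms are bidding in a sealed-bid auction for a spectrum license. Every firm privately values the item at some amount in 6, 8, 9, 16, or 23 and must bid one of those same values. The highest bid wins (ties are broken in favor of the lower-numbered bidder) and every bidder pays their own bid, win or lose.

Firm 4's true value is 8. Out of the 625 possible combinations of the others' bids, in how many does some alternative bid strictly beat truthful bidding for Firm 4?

Others bid (6, 6, 6, 9): truth gives -8; bid 9 gives -1 > -8. Violating.
Others bid (6, 6, 6, 16): truth gives -8; bid 6 gives -6 > -8. Violating.
Others bid (6, 6, 6, 23): truth gives -8; bid 6 gives -6 > -8. Violating.
Others bid (6, 6, 8, 6): truth gives -8; bid 9 gives -1 > -8. Violating.
Others bid (6, 6, 6, 6): truth gives 0; no alternative beats it.
Others bid (6, 6, 6, 8): truth gives 0; no alternative beats it.
(Checking all 625 profiles: 623 have a profitable deviation, 2 do not.)

623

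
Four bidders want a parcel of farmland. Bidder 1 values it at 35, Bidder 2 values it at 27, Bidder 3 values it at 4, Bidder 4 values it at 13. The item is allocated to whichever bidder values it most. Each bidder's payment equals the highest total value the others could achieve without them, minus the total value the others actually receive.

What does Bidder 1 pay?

Bidder 1 has the highest value and receives the item.
Without Bidder 1, the item would go to the next-highest value, 27, so the others could achieve 27.
With Bidder 1 present and winning, the others receive nothing, so their total is 0.
Payment = 27 - 0 = 27.

27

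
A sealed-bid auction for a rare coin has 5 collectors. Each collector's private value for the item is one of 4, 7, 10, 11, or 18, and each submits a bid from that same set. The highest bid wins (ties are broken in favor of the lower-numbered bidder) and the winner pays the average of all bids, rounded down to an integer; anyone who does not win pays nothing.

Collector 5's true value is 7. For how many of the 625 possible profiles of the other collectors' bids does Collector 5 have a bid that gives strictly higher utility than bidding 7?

Others bid (4, 4, 4, 7): truth gives 0; bid 10 gives 2 > 0. Violating.
Others bid (4, 4, 4, 10): truth gives 0; bid 11 gives 1 > 0. Violating.
Others bid (4, 4, 7, 4): truth gives 0; bid 10 gives 2 > 0. Violating.
Others bid (4, 4, 7, 7): truth gives 0; bid 10 gives 1 > 0. Violating.
Others bid (4, 4, 4, 4): truth gives 3; no alternative beats it.
Others bid (4, 4, 4, 11): truth gives 0; no alternative beats it.
(Checking all 625 profiles: 14 have a profitable deviation, 611 do not.)

14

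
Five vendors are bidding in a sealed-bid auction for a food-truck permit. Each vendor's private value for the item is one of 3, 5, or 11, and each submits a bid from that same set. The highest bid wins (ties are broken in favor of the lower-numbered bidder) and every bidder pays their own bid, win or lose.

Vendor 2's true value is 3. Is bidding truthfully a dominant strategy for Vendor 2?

No

Consider the case where Vendor 1 bids 3, Vendor 3 bids 3, Vendor 4 bids 3 and Vendor 5 bids 3.
Truthful bid 3: loses but pays 3, utility -3.
Bid 5 instead: wins, pays 5, utility 3 - 5 = -2.
Since -2 > -3, bidding 5 is strictly better here, so truthful bidding is not dominant.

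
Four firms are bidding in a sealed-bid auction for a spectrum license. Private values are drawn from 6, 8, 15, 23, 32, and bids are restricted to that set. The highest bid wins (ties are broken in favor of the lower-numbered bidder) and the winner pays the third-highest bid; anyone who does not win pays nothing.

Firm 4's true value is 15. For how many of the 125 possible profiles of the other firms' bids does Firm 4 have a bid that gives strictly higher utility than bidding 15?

24

Others bid (6, 6, 15): truth gives 0; bid 23 gives 9 > 0. Violating.
Others bid (6, 6, 23): truth gives 0; bid 32 gives 9 > 0. Violating.
Others bid (6, 8, 15): truth gives 0; bid 23 gives 7 > 0. Violating.
Others bid (6, 8, 23): truth gives 0; bid 32 gives 7 > 0. Violating.
Others bid (6, 6, 6): truth gives 9; no alternative beats it.
Others bid (6, 6, 8): truth gives 9; no alternative beats it.
(Checking all 125 profiles: 24 have a profitable deviation, 101 do not.)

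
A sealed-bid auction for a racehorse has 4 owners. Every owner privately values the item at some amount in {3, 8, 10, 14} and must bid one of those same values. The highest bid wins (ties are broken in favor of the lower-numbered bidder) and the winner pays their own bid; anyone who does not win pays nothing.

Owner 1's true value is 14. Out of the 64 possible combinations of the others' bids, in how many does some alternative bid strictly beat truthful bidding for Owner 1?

27

Others bid (3, 3, 3): truth gives 0; bid 3 gives 11 > 0. Violating.
Others bid (3, 3, 8): truth gives 0; bid 8 gives 6 > 0. Violating.
Others bid (3, 3, 10): truth gives 0; bid 10 gives 4 > 0. Violating.
Others bid (3, 8, 3): truth gives 0; bid 8 gives 6 > 0. Violating.
Others bid (3, 3, 14): truth gives 0; no alternative beats it.
Others bid (3, 8, 14): truth gives 0; no alternative beats it.
(Checking all 64 profiles: 27 have a profitable deviation, 37 do not.)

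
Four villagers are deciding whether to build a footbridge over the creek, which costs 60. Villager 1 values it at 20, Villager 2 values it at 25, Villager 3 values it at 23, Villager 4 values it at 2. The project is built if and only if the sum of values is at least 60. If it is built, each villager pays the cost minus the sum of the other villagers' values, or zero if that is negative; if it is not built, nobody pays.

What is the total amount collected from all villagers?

Total value 70 ≥ cost 60, so it is built.
Villager 1: others sum to 50; max(0, 60 - 50) = 10.
Villager 2: others sum to 45; max(0, 60 - 45) = 15.
Villager 3: others sum to 47; max(0, 60 - 47) = 13.
Villager 4: others sum to 68; max(0, 60 - 68) = 0.
Total collected = 10 + 15 + 13 + 0 = 38.

38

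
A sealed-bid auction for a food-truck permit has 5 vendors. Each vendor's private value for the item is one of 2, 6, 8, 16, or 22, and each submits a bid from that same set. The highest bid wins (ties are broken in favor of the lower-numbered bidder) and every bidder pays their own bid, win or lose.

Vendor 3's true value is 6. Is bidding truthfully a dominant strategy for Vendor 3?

Consider the case where Vendor 1 bids 2, Vendor 2 bids 2, Vendor 4 bids 2 and Vendor 5 bids 8.
Truthful bid 6: loses but pays 6, utility -6.
Bid 2 instead: loses but pays 2, utility -2.
Since -2 > -6, bidding 2 is strictly better here, so truthful bidding is not dominant.

No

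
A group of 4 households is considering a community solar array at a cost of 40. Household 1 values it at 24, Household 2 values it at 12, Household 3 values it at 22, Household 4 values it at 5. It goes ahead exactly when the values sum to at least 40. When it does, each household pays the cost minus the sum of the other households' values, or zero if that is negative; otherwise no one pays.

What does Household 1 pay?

Total value 63 ≥ cost 40, so the project is built.
The other households' values sum to 39.
Cost minus that sum is 40 - 39 = 1.

1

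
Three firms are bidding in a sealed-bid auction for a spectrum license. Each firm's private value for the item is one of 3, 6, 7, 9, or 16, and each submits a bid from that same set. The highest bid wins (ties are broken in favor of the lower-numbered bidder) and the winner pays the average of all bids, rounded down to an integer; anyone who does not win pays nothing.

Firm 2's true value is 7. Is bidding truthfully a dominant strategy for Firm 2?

Consider the case where Firm 1 bids 7 and Firm 3 bids 3.
Truthful bid 7: loses, pays 0, utility 0.
Bid 9 instead: wins, pays 6, utility 7 - 6 = 1.
Since 1 > 0, bidding 9 is strictly better here, so truthful bidding is not dominant.

No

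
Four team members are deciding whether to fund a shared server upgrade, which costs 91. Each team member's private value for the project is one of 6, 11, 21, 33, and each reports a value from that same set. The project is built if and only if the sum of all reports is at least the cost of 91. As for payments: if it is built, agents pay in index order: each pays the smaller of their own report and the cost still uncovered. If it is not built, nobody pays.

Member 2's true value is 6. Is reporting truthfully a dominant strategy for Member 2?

Yes

Check each profile of the others' reports and compare truth against every alternative report.
Others report (21, 33, 33): truth gives 0, best alternative gives -5.
Others report (33, 21, 33): truth gives 0, best alternative gives -5.
Others report (33, 33, 21): truth gives 0, best alternative gives -5.
Others report (33, 33, 33): truth gives 0, best alternative gives -5.
Others report (6, 6, 6): truth gives 0, best alternative gives 0.
Others report (6, 6, 11): truth gives 0, best alternative gives 0.
(Remaining 58 profiles checked similarly; truth is weakly best in each.)
In every case the truthful report is at least as good as any alternative, so it is a dominant strategy.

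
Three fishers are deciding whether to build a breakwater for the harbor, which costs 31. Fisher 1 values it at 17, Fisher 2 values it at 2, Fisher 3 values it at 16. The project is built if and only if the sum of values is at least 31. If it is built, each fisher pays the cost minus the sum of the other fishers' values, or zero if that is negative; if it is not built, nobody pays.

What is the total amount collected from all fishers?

25

Total value 35 ≥ cost 31, so it is built.
Fisher 1: others sum to 18; max(0, 31 - 18) = 13.
Fisher 2: others sum to 33; max(0, 31 - 33) = 0.
Fisher 3: others sum to 19; max(0, 31 - 19) = 12.
Total collected = 13 + 0 + 12 = 25.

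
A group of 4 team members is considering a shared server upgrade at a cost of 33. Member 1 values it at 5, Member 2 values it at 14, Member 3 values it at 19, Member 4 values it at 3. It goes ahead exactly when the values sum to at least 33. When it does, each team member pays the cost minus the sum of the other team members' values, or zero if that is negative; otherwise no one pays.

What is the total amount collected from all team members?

Total value 41 ≥ cost 33, so it is built.
Member 1: others sum to 36; max(0, 33 - 36) = 0.
Member 2: others sum to 27; max(0, 33 - 27) = 6.
Member 3: others sum to 22; max(0, 33 - 22) = 11.
Member 4: others sum to 38; max(0, 33 - 38) = 0.
Total collected = 0 + 6 + 11 + 0 = 17.

17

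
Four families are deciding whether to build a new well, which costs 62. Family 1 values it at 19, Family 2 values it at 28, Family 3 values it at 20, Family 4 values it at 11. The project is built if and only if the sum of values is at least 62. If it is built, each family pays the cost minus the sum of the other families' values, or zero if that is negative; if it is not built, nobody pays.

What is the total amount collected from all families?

Total value 78 ≥ cost 62, so it is built.
Family 1: others sum to 59; max(0, 62 - 59) = 3.
Family 2: others sum to 50; max(0, 62 - 50) = 12.
Family 3: others sum to 58; max(0, 62 - 58) = 4.
Family 4: others sum to 67; max(0, 62 - 67) = 0.
Total collected = 3 + 12 + 4 + 0 = 19.

19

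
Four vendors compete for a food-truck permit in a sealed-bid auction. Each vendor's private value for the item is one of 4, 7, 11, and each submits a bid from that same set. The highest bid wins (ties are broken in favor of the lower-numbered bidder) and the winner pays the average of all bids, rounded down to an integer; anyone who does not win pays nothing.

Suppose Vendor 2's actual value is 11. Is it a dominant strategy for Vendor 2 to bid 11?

Consider the case where Vendor 1 bids 4, Vendor 3 bids 4 and Vendor 4 bids 4.
Truthful bid 11: wins, pays 5, utility 11 - 5 = 6.
Bid 7 instead: wins, pays 4, utility 11 - 4 = 7.
Since 7 > 6, bidding 7 is strictly better here, so truthful bidding is not dominant.

No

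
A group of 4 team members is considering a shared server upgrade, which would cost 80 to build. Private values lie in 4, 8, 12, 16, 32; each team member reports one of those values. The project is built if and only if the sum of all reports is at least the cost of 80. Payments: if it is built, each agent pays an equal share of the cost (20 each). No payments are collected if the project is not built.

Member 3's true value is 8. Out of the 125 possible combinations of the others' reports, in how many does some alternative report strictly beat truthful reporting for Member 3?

Others report (8, 32, 32): truth gives -12; report 4 gives 0 > -12. Violating.
Others report (32, 8, 32): truth gives -12; report 4 gives 0 > -12. Violating.
Others report (32, 32, 8): truth gives -12; report 4 gives 0 > -12. Violating.
Others report (4, 4, 4): truth gives 0; no alternative beats it.
Others report (4, 4, 8): truth gives 0; no alternative beats it.
(Checking all 125 profiles: 3 have a profitable deviation, 122 do not.)

3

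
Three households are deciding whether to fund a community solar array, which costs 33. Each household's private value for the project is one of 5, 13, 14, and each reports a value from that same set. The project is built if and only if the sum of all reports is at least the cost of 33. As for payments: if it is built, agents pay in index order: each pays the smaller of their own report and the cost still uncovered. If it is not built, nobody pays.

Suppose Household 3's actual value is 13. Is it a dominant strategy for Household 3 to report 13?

Yes

Check each profile of the others' reports and compare truth against every alternative report.
Others report (14, 14): truth gives 8, best alternative gives 8.
Others report (13, 14): truth gives 7, best alternative gives 7.
Others report (14, 13): truth gives 7, best alternative gives 7.
Others report (13, 13): truth gives 6, best alternative gives 6.
Others report (5, 5): truth gives 0, best alternative gives 0.
Others report (5, 13): truth gives 0, best alternative gives 0.
(Remaining 3 profiles checked similarly; truth is weakly best in each.)
In every case the truthful report is at least as good as any alternative, so it is a dominant strategy.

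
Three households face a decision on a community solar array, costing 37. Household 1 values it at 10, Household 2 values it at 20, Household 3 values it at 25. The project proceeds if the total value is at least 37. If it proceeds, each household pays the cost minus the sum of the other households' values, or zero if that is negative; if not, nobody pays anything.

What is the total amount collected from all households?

Total value 55 ≥ cost 37, so it is built.
Household 1: others sum to 45; max(0, 37 - 45) = 0.
Household 2: others sum to 35; max(0, 37 - 35) = 2.
Household 3: others sum to 30; max(0, 37 - 30) = 7.
Total collected = 0 + 2 + 7 = 9.

9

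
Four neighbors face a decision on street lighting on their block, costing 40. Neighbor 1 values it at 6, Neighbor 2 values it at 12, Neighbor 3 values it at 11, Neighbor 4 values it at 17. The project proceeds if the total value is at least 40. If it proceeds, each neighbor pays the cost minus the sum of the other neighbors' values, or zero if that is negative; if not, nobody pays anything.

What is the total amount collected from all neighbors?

Total value 46 ≥ cost 40, so it is built.
Neighbor 1: others sum to 40; max(0, 40 - 40) = 0.
Neighbor 2: others sum to 34; max(0, 40 - 34) = 6.
Neighbor 3: others sum to 35; max(0, 40 - 35) = 5.
Neighbor 4: others sum to 29; max(0, 40 - 29) = 11.
Total collected = 0 + 6 + 5 + 11 = 22.

22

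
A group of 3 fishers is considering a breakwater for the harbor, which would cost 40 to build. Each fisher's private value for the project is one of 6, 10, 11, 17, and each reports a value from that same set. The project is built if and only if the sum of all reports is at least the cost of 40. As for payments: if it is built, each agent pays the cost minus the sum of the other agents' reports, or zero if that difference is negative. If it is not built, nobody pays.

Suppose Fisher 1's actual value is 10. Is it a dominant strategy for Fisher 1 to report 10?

Check each profile of the others' reports and compare truth against every alternative report.
Others report (17, 17): truth gives 4, best alternative gives 4.
Others report (6, 6): truth gives 0, best alternative gives 0.
Others report (6, 10): truth gives 0, best alternative gives 0.
Others report (6, 11): truth gives 0, best alternative gives 0.
Others report (6, 17): truth gives 0, best alternative gives 0.
Others report (10, 6): truth gives 0, best alternative gives 0.
(Remaining 10 profiles checked similarly; truth is weakly best in each.)
In every case the truthful report is at least as good as any alternative, so it is a dominant strategy.

Yes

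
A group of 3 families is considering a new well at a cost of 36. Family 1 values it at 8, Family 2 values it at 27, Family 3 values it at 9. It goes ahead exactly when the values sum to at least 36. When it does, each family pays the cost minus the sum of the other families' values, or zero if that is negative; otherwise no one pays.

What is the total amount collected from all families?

20

Total value 44 ≥ cost 36, so it is built.
Family 1: others sum to 36; max(0, 36 - 36) = 0.
Family 2: others sum to 17; max(0, 36 - 17) = 19.
Family 3: others sum to 35; max(0, 36 - 35) = 1.
Total collected = 0 + 19 + 1 = 20.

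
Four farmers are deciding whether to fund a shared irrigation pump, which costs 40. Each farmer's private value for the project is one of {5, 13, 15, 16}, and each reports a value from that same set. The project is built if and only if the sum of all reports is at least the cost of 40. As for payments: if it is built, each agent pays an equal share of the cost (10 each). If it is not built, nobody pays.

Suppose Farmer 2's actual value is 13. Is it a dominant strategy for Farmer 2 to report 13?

Consider the case where Farmer 1 reports 5, Farmer 3 reports 5 and Farmer 4 reports 15.
Truthful report 13: project not built, utility 0.
Report 15 instead: project built, pays 10, utility 13 - 10 = 3.
Since 3 > 0, reporting 15 is strictly better here, so truthful reporting is not dominant.

No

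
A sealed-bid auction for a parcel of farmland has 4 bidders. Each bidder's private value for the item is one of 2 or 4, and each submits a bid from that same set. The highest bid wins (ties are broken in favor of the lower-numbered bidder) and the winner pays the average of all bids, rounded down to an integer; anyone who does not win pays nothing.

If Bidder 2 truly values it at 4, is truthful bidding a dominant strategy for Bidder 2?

Check each profile of the others' bids and compare truth against every alternative bid.
Others bid (2, 2, 2): truth gives 2, best alternative gives 0.
Others bid (2, 2, 4): truth gives 1, best alternative gives 0.
Others bid (2, 4, 2): truth gives 1, best alternative gives 0.
Others bid (2, 4, 4): truth gives 1, best alternative gives 0.
Others bid (4, 2, 2): truth gives 0, best alternative gives 0.
Others bid (4, 2, 4): truth gives 0, best alternative gives 0.
(Remaining 2 profiles checked similarly; truth is weakly best in each.)
In every case the truthful bid is at least as good as any alternative, so it is a dominant strategy.

Yes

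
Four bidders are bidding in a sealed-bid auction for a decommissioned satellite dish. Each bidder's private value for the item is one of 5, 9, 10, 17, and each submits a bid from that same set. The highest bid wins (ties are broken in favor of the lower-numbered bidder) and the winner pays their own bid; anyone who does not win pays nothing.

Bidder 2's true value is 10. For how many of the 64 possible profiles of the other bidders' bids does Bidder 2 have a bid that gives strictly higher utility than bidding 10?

Others bid (5, 5, 5): truth gives 0; bid 9 gives 1 > 0. Violating.
Others bid (5, 5, 9): truth gives 0; bid 9 gives 1 > 0. Violating.
Others bid (5, 9, 5): truth gives 0; bid 9 gives 1 > 0. Violating.
Others bid (5, 9, 9): truth gives 0; bid 9 gives 1 > 0. Violating.
Others bid (5, 5, 10): truth gives 0; no alternative beats it.
Others bid (5, 5, 17): truth gives 0; no alternative beats it.
(Checking all 64 profiles: 4 have a profitable deviation, 60 do not.)

4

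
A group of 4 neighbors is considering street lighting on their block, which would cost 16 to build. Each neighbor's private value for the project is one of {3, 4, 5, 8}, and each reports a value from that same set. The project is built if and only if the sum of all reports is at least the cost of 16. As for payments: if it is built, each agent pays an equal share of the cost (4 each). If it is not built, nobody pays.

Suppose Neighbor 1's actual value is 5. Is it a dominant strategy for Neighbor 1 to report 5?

Consider the case where Neighbor 2 reports 3, Neighbor 3 reports 3 and Neighbor 4 reports 3.
Truthful report 5: project not built, utility 0.
Report 8 instead: project built, pays 4, utility 5 - 4 = 1.
Since 1 > 0, reporting 8 is strictly better here, so truthful reporting is not dominant.

No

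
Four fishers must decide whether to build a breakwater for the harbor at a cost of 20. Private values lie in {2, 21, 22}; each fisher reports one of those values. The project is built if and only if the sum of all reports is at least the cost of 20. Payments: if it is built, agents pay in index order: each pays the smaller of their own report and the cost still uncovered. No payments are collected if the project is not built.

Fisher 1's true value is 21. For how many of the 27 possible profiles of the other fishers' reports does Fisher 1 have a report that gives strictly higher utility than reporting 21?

Others report (2, 2, 21): truth gives 1; report 2 gives 19 > 1. Violating.
Others report (2, 2, 22): truth gives 1; report 2 gives 19 > 1. Violating.
Others report (2, 21, 2): truth gives 1; report 2 gives 19 > 1. Violating.
Others report (2, 21, 21): truth gives 1; report 2 gives 19 > 1. Violating.
Others report (2, 2, 2): truth gives 1; no alternative beats it.
(Checking all 27 profiles: 26 have a profitable deviation, 1 does not.)

26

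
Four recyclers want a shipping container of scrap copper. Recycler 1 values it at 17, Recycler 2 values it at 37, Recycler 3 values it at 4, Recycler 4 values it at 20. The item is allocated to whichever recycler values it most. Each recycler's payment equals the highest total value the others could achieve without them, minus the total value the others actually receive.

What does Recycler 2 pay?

20

Recycler 2 has the highest value and receives the item.
Without Recycler 2, the item would go to the next-highest value, 20, so the others could achieve 20.
With Recycler 2 present and winning, the others receive nothing, so their total is 0.
Payment = 20 - 0 = 20.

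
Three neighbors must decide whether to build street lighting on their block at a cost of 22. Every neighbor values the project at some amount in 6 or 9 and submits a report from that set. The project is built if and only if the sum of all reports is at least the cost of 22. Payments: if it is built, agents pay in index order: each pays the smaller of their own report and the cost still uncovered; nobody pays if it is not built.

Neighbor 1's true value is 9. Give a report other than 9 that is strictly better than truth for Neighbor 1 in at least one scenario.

Suppose Neighbor 2 reports 9 and Neighbor 3 reports 9.
Report 9: project built, pays 9, utility 9 - 9 = 0.
Report 6: project built, pays 6, utility 9 - 6 = 3.
So reporting 6 beats truth here (3 > 0).

6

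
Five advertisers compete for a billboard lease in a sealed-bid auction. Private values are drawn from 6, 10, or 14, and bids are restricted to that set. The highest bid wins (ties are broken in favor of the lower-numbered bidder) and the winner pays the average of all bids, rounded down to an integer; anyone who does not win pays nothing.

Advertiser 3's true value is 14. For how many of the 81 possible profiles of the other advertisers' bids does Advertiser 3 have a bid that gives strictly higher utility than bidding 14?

4

Others bid (6, 6, 6, 6): truth gives 7; bid 10 gives 8 > 7. Violating.
Others bid (6, 6, 6, 10): truth gives 6; bid 10 gives 7 > 6. Violating.
Others bid (6, 6, 10, 6): truth gives 6; bid 10 gives 7 > 6. Violating.
Others bid (6, 6, 10, 10): truth gives 5; bid 10 gives 6 > 5. Violating.
Others bid (6, 6, 6, 14): truth gives 5; no alternative beats it.
Others bid (6, 6, 10, 14): truth gives 4; no alternative beats it.
(Checking all 81 profiles: 4 have a profitable deviation, 77 do not.)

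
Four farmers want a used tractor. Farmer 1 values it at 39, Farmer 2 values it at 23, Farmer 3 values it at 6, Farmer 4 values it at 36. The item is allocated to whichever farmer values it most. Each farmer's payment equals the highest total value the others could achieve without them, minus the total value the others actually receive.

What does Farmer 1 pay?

36

Farmer 1 has the highest value and receives the item.
Without Farmer 1, the item would go to the next-highest value, 36, so the others could achieve 36.
With Farmer 1 present and winning, the others receive nothing, so their total is 0.
Payment = 36 - 0 = 36.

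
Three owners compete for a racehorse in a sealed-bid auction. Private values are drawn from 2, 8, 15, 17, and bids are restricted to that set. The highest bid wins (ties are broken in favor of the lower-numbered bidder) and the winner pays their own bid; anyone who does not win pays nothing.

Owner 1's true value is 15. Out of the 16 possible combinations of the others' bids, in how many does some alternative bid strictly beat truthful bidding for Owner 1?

4

Others bid (2, 2): truth gives 0; bid 2 gives 13 > 0. Violating.
Others bid (2, 8): truth gives 0; bid 8 gives 7 > 0. Violating.
Others bid (8, 2): truth gives 0; bid 8 gives 7 > 0. Violating.
Others bid (8, 8): truth gives 0; bid 8 gives 7 > 0. Violating.
Others bid (2, 15): truth gives 0; no alternative beats it.
Others bid (2, 17): truth gives 0; no alternative beats it.
(Checking all 16 profiles: 4 have a profitable deviation, 12 do not.)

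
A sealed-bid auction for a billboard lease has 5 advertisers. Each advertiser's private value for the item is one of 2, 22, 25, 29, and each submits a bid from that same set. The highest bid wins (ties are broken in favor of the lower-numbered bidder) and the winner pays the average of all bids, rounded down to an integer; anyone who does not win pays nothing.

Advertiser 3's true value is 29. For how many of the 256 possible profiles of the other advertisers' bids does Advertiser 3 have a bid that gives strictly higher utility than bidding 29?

36

Others bid (2, 2, 2, 2): truth gives 22; bid 22 gives 23 > 22. Violating.
Others bid (2, 2, 2, 22): truth gives 18; bid 22 gives 19 > 18. Violating.
Others bid (2, 2, 2, 25): truth gives 17; bid 25 gives 18 > 17. Violating.
Others bid (2, 2, 22, 2): truth gives 18; bid 22 gives 19 > 18. Violating.
Others bid (2, 2, 2, 29): truth gives 17; no alternative beats it.
Others bid (2, 2, 22, 29): truth gives 13; no alternative beats it.
(Checking all 256 profiles: 36 have a profitable deviation, 220 do not.)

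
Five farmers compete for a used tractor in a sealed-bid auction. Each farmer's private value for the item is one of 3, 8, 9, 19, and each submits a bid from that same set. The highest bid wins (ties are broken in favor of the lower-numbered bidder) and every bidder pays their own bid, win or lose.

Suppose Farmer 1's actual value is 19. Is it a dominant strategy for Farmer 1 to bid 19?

No

Consider the case where Farmer 2 bids 3, Farmer 3 bids 3, Farmer 4 bids 3 and Farmer 5 bids 3.
Truthful bid 19: wins, pays 19, utility 19 - 19 = 0.
Bid 3 instead: wins, pays 3, utility 19 - 3 = 16.
Since 16 > 0, bidding 3 is strictly better here, so truthful bidding is not dominant.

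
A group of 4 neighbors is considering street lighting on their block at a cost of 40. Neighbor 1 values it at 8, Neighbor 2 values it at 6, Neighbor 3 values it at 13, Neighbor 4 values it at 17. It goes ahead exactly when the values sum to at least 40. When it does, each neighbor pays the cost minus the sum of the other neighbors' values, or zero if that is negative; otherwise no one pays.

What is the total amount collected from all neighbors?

Total value 44 ≥ cost 40, so it is built.
Neighbor 1: others sum to 36; max(0, 40 - 36) = 4.
Neighbor 2: others sum to 38; max(0, 40 - 38) = 2.
Neighbor 3: others sum to 31; max(0, 40 - 31) = 9.
Neighbor 4: others sum to 27; max(0, 40 - 27) = 13.
Total collected = 4 + 2 + 9 + 13 = 28.

28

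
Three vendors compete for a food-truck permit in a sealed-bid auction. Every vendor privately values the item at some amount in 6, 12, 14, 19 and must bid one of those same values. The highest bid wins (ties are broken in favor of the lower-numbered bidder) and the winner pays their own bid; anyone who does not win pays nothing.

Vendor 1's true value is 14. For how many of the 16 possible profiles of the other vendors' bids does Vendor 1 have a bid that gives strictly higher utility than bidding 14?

Others bid (6, 6): truth gives 0; bid 6 gives 8 > 0. Violating.
Others bid (6, 12): truth gives 0; bid 12 gives 2 > 0. Violating.
Others bid (12, 6): truth gives 0; bid 12 gives 2 > 0. Violating.
Others bid (12, 12): truth gives 0; bid 12 gives 2 > 0. Violating.
Others bid (6, 14): truth gives 0; no alternative beats it.
Others bid (6, 19): truth gives 0; no alternative beats it.
(Checking all 16 profiles: 4 have a profitable deviation, 12 do not.)

4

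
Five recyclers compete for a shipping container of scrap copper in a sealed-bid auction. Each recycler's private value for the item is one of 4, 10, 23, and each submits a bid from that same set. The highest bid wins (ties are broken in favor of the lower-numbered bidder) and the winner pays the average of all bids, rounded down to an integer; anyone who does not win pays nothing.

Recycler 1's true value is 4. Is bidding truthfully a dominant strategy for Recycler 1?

Yes

Check each profile of the others' bids and compare truth against every alternative bid.
Others bid (10, 10, 10, 10): truth gives 0, best alternative gives -6.
Others bid (4, 10, 10, 10): truth gives 0, best alternative gives -4.
Others bid (10, 4, 10, 10): truth gives 0, best alternative gives -4.
Others bid (10, 10, 4, 10): truth gives 0, best alternative gives -4.
Others bid (10, 10, 10, 4): truth gives 0, best alternative gives -4.
Others bid (4, 4, 10, 10): truth gives 0, best alternative gives -3.
(Remaining 75 profiles checked similarly; truth is weakly best in each.)
In every case the truthful bid is at least as good as any alternative, so it is a dominant strategy.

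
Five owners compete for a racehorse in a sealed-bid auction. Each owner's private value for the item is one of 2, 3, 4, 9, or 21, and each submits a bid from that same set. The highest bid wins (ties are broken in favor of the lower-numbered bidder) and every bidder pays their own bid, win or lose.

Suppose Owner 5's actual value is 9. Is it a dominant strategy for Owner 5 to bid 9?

No

Consider the case where Owner 1 bids 2, Owner 2 bids 2, Owner 3 bids 2 and Owner 4 bids 2.
Truthful bid 9: wins, pays 9, utility 9 - 9 = 0.
Bid 3 instead: wins, pays 3, utility 9 - 3 = 6.
Since 6 > 0, bidding 3 is strictly better here, so truthful bidding is not dominant.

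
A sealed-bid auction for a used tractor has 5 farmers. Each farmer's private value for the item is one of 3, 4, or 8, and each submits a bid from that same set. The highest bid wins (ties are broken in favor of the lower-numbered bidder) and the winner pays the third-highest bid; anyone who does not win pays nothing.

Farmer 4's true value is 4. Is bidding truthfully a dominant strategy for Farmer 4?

Consider the case where Farmer 1 bids 3, Farmer 2 bids 3, Farmer 3 bids 3 and Farmer 5 bids 8.
Truthful bid 4: loses, pays 0, utility 0.
Bid 8 instead: wins, pays 3, utility 4 - 3 = 1.
Since 1 > 0, bidding 8 is strictly better here, so truthful bidding is not dominant.

No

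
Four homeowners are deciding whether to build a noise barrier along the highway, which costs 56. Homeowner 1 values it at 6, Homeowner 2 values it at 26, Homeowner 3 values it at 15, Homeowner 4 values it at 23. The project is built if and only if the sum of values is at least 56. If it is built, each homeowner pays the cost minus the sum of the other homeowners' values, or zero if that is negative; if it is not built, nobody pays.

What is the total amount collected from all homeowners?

Total value 70 ≥ cost 56, so it is built.
Homeowner 1: others sum to 64; max(0, 56 - 64) = 0.
Homeowner 2: others sum to 44; max(0, 56 - 44) = 12.
Homeowner 3: others sum to 55; max(0, 56 - 55) = 1.
Homeowner 4: others sum to 47; max(0, 56 - 47) = 9.
Total collected = 0 + 12 + 1 + 9 = 22.

22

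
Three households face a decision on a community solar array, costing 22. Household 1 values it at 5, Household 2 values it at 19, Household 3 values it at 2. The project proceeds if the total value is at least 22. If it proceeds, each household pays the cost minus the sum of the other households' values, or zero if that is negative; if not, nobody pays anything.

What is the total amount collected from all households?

Total value 26 ≥ cost 22, so it is built.
Household 1: others sum to 21; max(0, 22 - 21) = 1.
Household 2: others sum to 7; max(0, 22 - 7) = 15.
Household 3: others sum to 24; max(0, 22 - 24) = 0.
Total collected = 1 + 15 + 0 = 16.

16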